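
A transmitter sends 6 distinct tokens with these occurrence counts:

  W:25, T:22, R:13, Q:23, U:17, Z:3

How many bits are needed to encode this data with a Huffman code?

Merge the two smallest weights repeatedly:
Z(3) + R(13) → 16
16 + U(17) → 33
T(22) + Q(23) → 45
W(25) + 33 → 58
45 + 58 → 103
Each symbol's bit-cost is frequency × depth; summing gives 255 bits (equivalently 16 + 33 + 45 + 58 + 103).

255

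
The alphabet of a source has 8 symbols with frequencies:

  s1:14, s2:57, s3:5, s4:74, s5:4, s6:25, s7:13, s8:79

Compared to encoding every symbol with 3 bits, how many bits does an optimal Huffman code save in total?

Fixed-length: 3 bits × 271 symbols = 813 bits.
Huffman merges:
s5(4) + s3(5) → 9
9 + s7(13) → 22
s1(14) + 22 → 36
s6(25) + 36 → 61
s2(57) + 61 → 118
s4(74) + s8(79) → 153
118 + 153 → 271
Huffman total = 9 + 22 + 36 + 61 + 118 + 153 + 271 = 670 bits.
Saving = 813 − 670 = 143 bits.

143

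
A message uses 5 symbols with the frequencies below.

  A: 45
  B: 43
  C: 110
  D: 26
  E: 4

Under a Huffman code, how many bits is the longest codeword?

4

Merge the two lowest-weight nodes at each step:
E(4) + D(26) → 30
30 + B(43) → 73
A(45) + 73 → 118
C(110) + 118 → 228
Maximum depth reached is 4.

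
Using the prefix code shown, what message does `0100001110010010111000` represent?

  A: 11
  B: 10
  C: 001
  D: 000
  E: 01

Read left to right; each codeword is recognised as soon as it completes (prefix code):
  01→E | 000→D | 01→E | 11→A | 001→C | 001→C | 01→E | 11→A | 000→D
Decoded message: EDEACCEAD

EDEACCEAD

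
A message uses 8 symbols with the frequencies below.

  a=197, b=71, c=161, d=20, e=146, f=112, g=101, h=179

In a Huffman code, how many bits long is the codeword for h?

3

Build the tree from the bottom:
d(20) + b(71) → 91
91 + g(101) → 192
f(112) + e(146) → 258
c(161) + h(179) → 340
192 + a(197) → 389
258 + 340 → 598
389 + 598 → 987
The subtree containing h is merged 3 times, so code length = 3.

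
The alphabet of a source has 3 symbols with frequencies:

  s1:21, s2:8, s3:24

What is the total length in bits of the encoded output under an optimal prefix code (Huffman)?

82

Build the Huffman tree bottom-up:
s2(8) + s1(21) → 29
s3(24) + 29 → 53
Each symbol's bit-cost is frequency × depth; summing gives 82 bits (equivalently 29 + 53).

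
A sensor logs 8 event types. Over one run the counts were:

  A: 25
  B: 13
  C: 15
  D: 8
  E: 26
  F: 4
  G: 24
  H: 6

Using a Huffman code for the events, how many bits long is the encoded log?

340

Greedily combine the two least-frequent nodes:
combine F(4), H(6) → 10
combine D(8), 10 → 18
combine B(13), C(15) → 28
combine 18, G(24) → 42
combine A(25), E(26) → 51
combine 28, 42 → 70
combine 51, 70 → 121
The encoded length is the sum of every internal node's weight: 10 + 18 + 28 + 42 + 51 + 70 + 121 = 340 bits.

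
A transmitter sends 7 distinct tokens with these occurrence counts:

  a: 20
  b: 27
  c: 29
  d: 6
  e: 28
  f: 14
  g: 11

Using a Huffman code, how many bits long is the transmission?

Merge the two smallest weights repeatedly:
combine d(6), g(11) → 17
combine f(14), 17 → 31
combine a(20), b(27) → 47
combine e(28), c(29) → 57
combine 31, 47 → 78
combine 57, 78 → 135
Total encoded bits = sum of merged weights = 17 + 31 + 47 + 57 + 78 + 135 = 365.

365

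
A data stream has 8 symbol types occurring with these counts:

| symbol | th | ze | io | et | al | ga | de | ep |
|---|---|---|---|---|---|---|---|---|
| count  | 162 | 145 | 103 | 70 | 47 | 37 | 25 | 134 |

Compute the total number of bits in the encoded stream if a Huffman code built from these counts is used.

2033

Merge the two smallest weights repeatedly:
de(25) + ga(37) → 62
al(47) + 62 → 109
et(70) + io(103) → 173
109 + ep(134) → 243
ze(145) + th(162) → 307
173 + 243 → 416
307 + 416 → 723
Each symbol's bit-cost is frequency × depth; summing gives 2033 bits (equivalently 62 + 109 + 173 + 243 + 307 + 416 + 723).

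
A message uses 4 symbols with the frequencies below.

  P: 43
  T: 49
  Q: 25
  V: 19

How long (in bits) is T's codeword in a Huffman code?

Huffman merges, smallest pair first:
V(19) + Q(25) → 44
P(43) + 44 → 87
T(49) + 87 → 136
T is merged only at the final step, so code length = 1.

1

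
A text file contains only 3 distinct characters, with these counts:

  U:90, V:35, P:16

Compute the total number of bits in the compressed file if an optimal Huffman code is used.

192

Merge the two smallest weights repeatedly:
P(16) + V(35) → 51
51 + U(90) → 141
Each symbol's bit-cost is frequency × depth; summing gives 192 bits (equivalently 51 + 141).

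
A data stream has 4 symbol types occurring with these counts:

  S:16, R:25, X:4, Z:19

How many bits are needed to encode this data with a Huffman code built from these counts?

123

Merge the two smallest weights repeatedly:
X(4) + S(16) → 20
Z(19) + 20 → 39
R(25) + 39 → 64
Total encoded bits = sum of merged weights = 20 + 39 + 64 = 123.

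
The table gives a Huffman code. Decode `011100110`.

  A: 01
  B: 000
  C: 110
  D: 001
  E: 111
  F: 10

Read left to right; each codeword is recognised as soon as it completes (prefix code):
  01→A | 110→C | 01→A | 10→F
Decoded message: ACAF

ACAF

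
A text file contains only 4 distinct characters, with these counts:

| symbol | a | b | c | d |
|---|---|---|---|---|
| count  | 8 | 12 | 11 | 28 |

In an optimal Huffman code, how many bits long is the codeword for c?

3

Repeatedly merge the two smallest:
a(8) + c(11) → 19
b(12) + 19 → 31
d(28) + 31 → 59
The subtree containing c is merged 3 times, so code length = 3.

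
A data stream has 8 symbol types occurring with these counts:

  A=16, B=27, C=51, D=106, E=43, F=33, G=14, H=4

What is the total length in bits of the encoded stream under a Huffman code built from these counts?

Build the Huffman tree bottom-up:
H(4) + G(14) → 18
A(16) + 18 → 34
B(27) + F(33) → 60
34 + E(43) → 77
C(51) + 60 → 111
77 + D(106) → 183
111 + 183 → 294
Each symbol's bit-cost is frequency × depth; summing gives 777 bits (equivalently 18 + 34 + 60 + 77 + 111 + 183 + 294).

777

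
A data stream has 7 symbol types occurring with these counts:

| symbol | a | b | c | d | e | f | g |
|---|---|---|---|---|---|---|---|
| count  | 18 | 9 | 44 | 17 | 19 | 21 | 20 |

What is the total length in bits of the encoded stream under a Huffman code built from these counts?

400

Greedily combine the two least-frequent nodes:
combine b(9), d(17) → 26
combine a(18), e(19) → 37
combine g(20), f(21) → 41
combine 26, 37 → 63
combine 41, c(44) → 85
combine 63, 85 → 148
The encoded length is the sum of every internal node's weight: 26 + 37 + 41 + 63 + 85 + 148 = 400 bits.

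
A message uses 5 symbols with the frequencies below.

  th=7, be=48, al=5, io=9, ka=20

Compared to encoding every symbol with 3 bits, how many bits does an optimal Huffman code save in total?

104

Fixed-length: 3 bits × 89 symbols = 267 bits.
Huffman merges:
al(5) + th(7) → 12
io(9) + 12 → 21
ka(20) + 21 → 41
41 + be(48) → 89
Huffman total = 12 + 21 + 41 + 89 = 163 bits.
Saving = 267 − 163 = 104 bits.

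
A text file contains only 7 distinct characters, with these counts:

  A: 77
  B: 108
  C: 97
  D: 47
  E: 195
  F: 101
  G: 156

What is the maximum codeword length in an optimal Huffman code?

4

Merge the two lowest-weight nodes at each step:
D(47) + A(77) → 124
C(97) + F(101) → 198
B(108) + 124 → 232
G(156) + E(195) → 351
198 + 232 → 430
351 + 430 → 781
Maximum depth reached is 4.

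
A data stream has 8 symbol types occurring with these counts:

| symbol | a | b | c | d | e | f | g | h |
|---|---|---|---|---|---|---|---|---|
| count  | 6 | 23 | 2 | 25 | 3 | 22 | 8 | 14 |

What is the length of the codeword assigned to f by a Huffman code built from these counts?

2

Repeatedly merge the two smallest:
combine c(2), e(3) → 5
combine 5, a(6) → 11
combine g(8), 11 → 19
combine h(14), 19 → 33
combine f(22), b(23) → 45
combine d(25), 33 → 58
combine 45, 58 → 103
f's leaf is at depth 2, giving a 2-bit codeword.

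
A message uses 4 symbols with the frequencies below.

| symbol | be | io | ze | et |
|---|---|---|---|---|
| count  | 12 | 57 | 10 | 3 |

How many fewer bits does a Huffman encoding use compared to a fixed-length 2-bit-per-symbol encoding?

44

Fixed-length: 2 bits × 82 symbols = 164 bits.
Huffman merges:
merge et(3) and ze(10): 13
merge be(12) and 13: 25
merge 25 and io(57): 82
Huffman total = 13 + 25 + 82 = 120 bits.
Saving = 164 − 120 = 44 bits.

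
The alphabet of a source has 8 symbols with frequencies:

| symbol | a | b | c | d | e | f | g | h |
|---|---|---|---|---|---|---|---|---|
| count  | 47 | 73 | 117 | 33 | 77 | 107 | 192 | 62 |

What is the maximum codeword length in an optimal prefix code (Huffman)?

Merge the two lowest-weight nodes at each step:
combine d(33), a(47) → 80
combine h(62), b(73) → 135
combine e(77), 80 → 157
combine f(107), c(117) → 224
combine 135, 157 → 292
combine g(192), 224 → 416
combine 292, 416 → 708
The rarest symbols sit at the bottom; the longest codeword is 4 bits.

4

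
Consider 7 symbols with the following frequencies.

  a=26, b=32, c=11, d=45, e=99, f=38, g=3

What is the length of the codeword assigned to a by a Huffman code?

Huffman merges, smallest pair first:
combine g(3), c(11) → 14
combine 14, a(26) → 40
combine b(32), f(38) → 70
combine 40, d(45) → 85
combine 70, 85 → 155
combine e(99), 155 → 254
a's leaf is at depth 4, giving a 4-bit codeword.

4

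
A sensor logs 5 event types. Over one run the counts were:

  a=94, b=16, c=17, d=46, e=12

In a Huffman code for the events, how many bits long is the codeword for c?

Repeatedly merge the two smallest:
merge e(12) and b(16): 28
merge c(17) and 28: 45
merge 45 and d(46): 91
merge 91 and a(94): 185
c sits 3 levels below the root, so its codeword is 3 bits.

3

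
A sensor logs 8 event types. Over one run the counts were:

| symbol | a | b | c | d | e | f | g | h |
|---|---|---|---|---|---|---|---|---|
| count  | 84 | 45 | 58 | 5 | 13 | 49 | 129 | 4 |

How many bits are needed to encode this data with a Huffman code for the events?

979

Greedily combine the two least-frequent nodes:
merge h(4) and d(5): 9
merge 9 and e(13): 22
merge 22 and b(45): 67
merge f(49) and c(58): 107
merge 67 and a(84): 151
merge 107 and g(129): 236
merge 151 and 236: 387
The encoded length is the sum of every internal node's weight: 9 + 22 + 67 + 107 + 151 + 236 + 387 = 979 bits.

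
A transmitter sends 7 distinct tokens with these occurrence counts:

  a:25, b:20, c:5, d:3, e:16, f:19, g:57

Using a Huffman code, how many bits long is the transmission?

353

Build the Huffman tree bottom-up:
d(3) + c(5) → 8
8 + e(16) → 24
f(19) + b(20) → 39
24 + a(25) → 49
39 + 49 → 88
g(57) + 88 → 145
Each symbol's bit-cost is frequency × depth; summing gives 353 bits (equivalently 8 + 24 + 39 + 49 + 88 + 145).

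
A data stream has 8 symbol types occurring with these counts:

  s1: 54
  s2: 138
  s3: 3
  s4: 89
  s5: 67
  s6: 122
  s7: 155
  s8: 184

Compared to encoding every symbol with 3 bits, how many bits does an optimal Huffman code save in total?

Fixed-length: 3 bits × 812 symbols = 2436 bits.
Huffman merges:
merge s3(3) and s1(54): 57
merge 57 and s5(67): 124
merge s4(89) and s6(122): 211
merge 124 and s2(138): 262
merge s7(155) and s8(184): 339
merge 211 and 262: 473
merge 339 and 473: 812
Huffman total = 57 + 124 + 211 + 262 + 339 + 473 + 812 = 2278 bits.
Saving = 2436 − 2278 = 158 bits.

158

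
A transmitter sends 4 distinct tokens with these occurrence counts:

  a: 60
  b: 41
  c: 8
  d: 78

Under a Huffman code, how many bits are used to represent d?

Huffman merges, smallest pair first:
combine c(8), b(41) → 49
combine 49, a(60) → 109
combine d(78), 109 → 187
d is a child of the root — depth 1, so its codeword is a single bit.

1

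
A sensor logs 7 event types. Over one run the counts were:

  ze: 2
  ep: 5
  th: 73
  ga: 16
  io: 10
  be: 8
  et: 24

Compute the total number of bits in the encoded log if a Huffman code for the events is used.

Merge the two smallest weights repeatedly:
ze(2) + ep(5) → 7
7 + be(8) → 15
io(10) + 15 → 25
ga(16) + et(24) → 40
25 + 40 → 65
65 + th(73) → 138
Each symbol's bit-cost is frequency × depth; summing gives 290 bits (equivalently 7 + 15 + 25 + 40 + 65 + 138).

290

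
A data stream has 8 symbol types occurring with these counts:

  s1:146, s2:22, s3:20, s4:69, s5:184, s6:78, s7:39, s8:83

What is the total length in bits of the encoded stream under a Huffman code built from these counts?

1716

Greedily combine the two least-frequent nodes:
merge s3(20) and s2(22): 42
merge s7(39) and 42: 81
merge s4(69) and s6(78): 147
merge 81 and s8(83): 164
merge s1(146) and 147: 293
merge 164 and s5(184): 348
merge 293 and 348: 641
The encoded length is the sum of every internal node's weight: 42 + 81 + 147 + 164 + 293 + 348 + 641 = 1716 bits.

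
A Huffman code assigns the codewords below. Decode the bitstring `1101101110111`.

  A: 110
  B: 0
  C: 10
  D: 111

AADBD

Read left to right; each codeword is recognised as soon as it completes (prefix code):
  110→A | 110→A | 111→D | 0→B | 111→D
Decoded message: AADBD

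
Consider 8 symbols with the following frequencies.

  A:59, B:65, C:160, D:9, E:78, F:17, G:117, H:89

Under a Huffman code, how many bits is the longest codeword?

Merge the two lowest-weight nodes at each step:
combine D(9), F(17) → 26
combine 26, A(59) → 85
combine B(65), E(78) → 143
combine 85, H(89) → 174
combine G(117), 143 → 260
combine C(160), 174 → 334
combine 260, 334 → 594
The first pair merged (D, F) ends up deepest, at depth 5.

5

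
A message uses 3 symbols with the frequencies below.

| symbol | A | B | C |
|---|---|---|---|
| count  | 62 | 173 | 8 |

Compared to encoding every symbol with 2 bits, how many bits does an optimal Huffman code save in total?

Fixed-length: 2 bits × 243 symbols = 486 bits.
Huffman merges:
C(8) + A(62) → 70
70 + B(173) → 243
Huffman total = 70 + 243 = 313 bits.
Saving = 486 − 313 = 173 bits.

173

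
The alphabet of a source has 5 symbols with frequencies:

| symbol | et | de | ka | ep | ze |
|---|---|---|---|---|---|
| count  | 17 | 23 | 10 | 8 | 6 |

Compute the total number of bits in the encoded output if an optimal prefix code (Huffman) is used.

142

Build the Huffman tree bottom-up:
combine ze(6), ep(8) → 14
combine ka(10), 14 → 24
combine et(17), de(23) → 40
combine 24, 40 → 64
Total encoded bits = sum of merged weights = 14 + 24 + 40 + 64 = 142.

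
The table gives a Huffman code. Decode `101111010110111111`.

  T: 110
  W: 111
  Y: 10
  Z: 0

Read left to right; each codeword is recognised as soon as it completes (prefix code):
  10→Y | 111→W | 10→Y | 10→Y | 110→T | 111→W | 111→W
Decoded message: YWYYTWW

YWYYTWW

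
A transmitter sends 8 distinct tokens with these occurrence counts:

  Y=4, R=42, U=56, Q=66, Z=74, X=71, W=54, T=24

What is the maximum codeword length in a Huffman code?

5

Merge the two lowest-weight nodes at each step:
merge Y(4) and T(24): 28
merge 28 and R(42): 70
merge W(54) and U(56): 110
merge Q(66) and 70: 136
merge X(71) and Z(74): 145
merge 110 and 136: 246
merge 145 and 246: 391
The rarest symbols sit at the bottom; the longest codeword is 5 bits.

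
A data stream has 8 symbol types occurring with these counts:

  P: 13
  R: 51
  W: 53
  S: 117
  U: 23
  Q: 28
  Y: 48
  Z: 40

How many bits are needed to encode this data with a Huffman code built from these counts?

Build the Huffman tree bottom-up:
combine P(13), U(23) → 36
combine Q(28), 36 → 64
combine Z(40), Y(48) → 88
combine R(51), W(53) → 104
combine 64, 88 → 152
combine 104, S(117) → 221
combine 152, 221 → 373
The encoded length is the sum of every internal node's weight: 36 + 64 + 88 + 104 + 152 + 221 + 373 = 1038 bits.

1038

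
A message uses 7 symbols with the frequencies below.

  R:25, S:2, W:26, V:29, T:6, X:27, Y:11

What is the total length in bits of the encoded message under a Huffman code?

323

Merge the two smallest weights repeatedly:
merge S(2) and T(6): 8
merge 8 and Y(11): 19
merge 19 and R(25): 44
merge W(26) and X(27): 53
merge V(29) and 44: 73
merge 53 and 73: 126
The encoded length is the sum of every internal node's weight: 8 + 19 + 44 + 53 + 73 + 126 = 323 bits.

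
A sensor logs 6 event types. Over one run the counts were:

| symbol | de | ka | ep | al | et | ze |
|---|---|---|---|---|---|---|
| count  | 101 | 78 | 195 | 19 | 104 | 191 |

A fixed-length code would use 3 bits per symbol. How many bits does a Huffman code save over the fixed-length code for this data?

393

Fixed-length: 3 bits × 688 symbols = 2064 bits.
Huffman merges:
combine al(19), ka(78) → 97
combine 97, de(101) → 198
combine et(104), ze(191) → 295
combine ep(195), 198 → 393
combine 295, 393 → 688
Huffman total = 97 + 198 + 295 + 393 + 688 = 1671 bits.
Saving = 2064 − 1671 = 393 bits.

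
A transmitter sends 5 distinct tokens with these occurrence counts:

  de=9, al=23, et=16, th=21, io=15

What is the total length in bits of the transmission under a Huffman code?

192

Merge the two smallest weights repeatedly:
merge de(9) and io(15): 24
merge et(16) and th(21): 37
merge al(23) and 24: 47
merge 37 and 47: 84
Each symbol's bit-cost is frequency × depth; summing gives 192 bits (equivalently 24 + 37 + 47 + 84).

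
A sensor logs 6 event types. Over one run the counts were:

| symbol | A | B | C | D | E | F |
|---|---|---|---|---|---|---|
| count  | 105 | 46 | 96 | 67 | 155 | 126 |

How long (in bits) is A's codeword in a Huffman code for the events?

3

Huffman merges, smallest pair first:
merge B(46) and D(67): 113
merge C(96) and A(105): 201
merge 113 and F(126): 239
merge E(155) and 201: 356
merge 239 and 356: 595
A sits 3 levels below the root, so its codeword is 3 bits.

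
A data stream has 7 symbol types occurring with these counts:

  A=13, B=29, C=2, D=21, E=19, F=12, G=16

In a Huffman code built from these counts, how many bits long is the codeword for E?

Repeatedly merge the two smallest:
merge C(2) and F(12): 14
merge A(13) and 14: 27
merge G(16) and E(19): 35
merge D(21) and 27: 48
merge B(29) and 35: 64
merge 48 and 64: 112
E sits 3 levels below the root, so its codeword is 3 bits.

3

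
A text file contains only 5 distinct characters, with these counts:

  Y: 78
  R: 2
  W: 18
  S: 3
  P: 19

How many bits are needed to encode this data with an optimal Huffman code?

Greedily combine the two least-frequent nodes:
merge R(2) and S(3): 5
merge 5 and W(18): 23
merge P(19) and 23: 42
merge 42 and Y(78): 120
Total encoded bits = sum of merged weights = 5 + 23 + 42 + 120 = 190.

190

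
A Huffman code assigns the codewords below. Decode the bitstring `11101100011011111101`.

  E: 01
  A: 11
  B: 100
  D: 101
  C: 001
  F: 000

Read left to right; each codeword is recognised as soon as it completes (prefix code):
  11→A | 101→D | 100→B | 01→E | 101→D | 11→A | 11→A | 101→D
Decoded message: ADBEDAAD

ADBEDAAD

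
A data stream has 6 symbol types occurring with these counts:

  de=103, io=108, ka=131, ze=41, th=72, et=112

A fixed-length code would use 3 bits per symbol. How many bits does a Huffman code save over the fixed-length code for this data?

Fixed-length: 3 bits × 567 symbols = 1701 bits.
Huffman merges:
merge ze(41) and th(72): 113
merge de(103) and io(108): 211
merge et(112) and 113: 225
merge ka(131) and 211: 342
merge 225 and 342: 567
Huffman total = 113 + 211 + 225 + 342 + 567 = 1458 bits.
Saving = 1701 − 1458 = 243 bits.

243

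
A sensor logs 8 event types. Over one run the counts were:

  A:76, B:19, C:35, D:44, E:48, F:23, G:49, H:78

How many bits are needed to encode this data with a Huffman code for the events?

Merge the two smallest weights repeatedly:
combine B(19), F(23) → 42
combine C(35), 42 → 77
combine D(44), E(48) → 92
combine G(49), A(76) → 125
combine 77, H(78) → 155
combine 92, 125 → 217
combine 155, 217 → 372
Total encoded bits = sum of merged weights = 42 + 77 + 92 + 125 + 155 + 217 + 372 = 1080.

1080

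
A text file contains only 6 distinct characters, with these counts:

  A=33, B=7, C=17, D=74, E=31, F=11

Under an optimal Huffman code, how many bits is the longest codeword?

4

Merge the two lowest-weight nodes at each step:
combine B(7), F(11) → 18
combine C(17), 18 → 35
combine E(31), A(33) → 64
combine 35, 64 → 99
combine D(74), 99 → 173
Maximum depth reached is 4.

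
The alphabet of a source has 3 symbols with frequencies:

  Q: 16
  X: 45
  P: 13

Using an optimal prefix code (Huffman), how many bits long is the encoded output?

103

Greedily combine the two least-frequent nodes:
merge P(13) and Q(16): 29
merge 29 and X(45): 74
The encoded length is the sum of every internal node's weight: 29 + 74 = 103 bits.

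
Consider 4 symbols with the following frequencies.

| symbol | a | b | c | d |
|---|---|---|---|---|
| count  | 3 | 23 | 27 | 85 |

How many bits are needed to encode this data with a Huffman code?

217

Greedily combine the two least-frequent nodes:
combine a(3), b(23) → 26
combine 26, c(27) → 53
combine 53, d(85) → 138
Each symbol's bit-cost is frequency × depth; summing gives 217 bits (equivalently 26 + 53 + 138).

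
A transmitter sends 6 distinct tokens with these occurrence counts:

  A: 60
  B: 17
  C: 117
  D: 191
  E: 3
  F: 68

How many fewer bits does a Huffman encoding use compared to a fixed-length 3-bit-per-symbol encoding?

399

Fixed-length: 3 bits × 456 symbols = 1368 bits.
Huffman merges:
E(3) + B(17) → 20
20 + A(60) → 80
F(68) + 80 → 148
C(117) + 148 → 265
D(191) + 265 → 456
Huffman total = 20 + 80 + 148 + 265 + 456 = 969 bits.
Saving = 1368 − 969 = 399 bits.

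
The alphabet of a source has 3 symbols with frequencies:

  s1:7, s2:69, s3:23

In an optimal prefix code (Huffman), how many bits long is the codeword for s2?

Huffman merges, smallest pair first:
combine s1(7), s3(23) → 30
combine 30, s2(69) → 99
s2 sits one level below the root: a 1-bit codeword.

1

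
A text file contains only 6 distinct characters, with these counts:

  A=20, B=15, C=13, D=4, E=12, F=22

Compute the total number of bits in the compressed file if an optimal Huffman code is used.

216

Build the Huffman tree bottom-up:
D(4) + E(12) → 16
C(13) + B(15) → 28
16 + A(20) → 36
F(22) + 28 → 50
36 + 50 → 86
Each symbol's bit-cost is frequency × depth; summing gives 216 bits (equivalently 16 + 28 + 36 + 50 + 86).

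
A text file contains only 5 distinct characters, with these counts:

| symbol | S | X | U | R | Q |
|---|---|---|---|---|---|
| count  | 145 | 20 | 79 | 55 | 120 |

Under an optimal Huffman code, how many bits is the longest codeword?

3

Merge the two lowest-weight nodes at each step:
merge X(20) and R(55): 75
merge 75 and U(79): 154
merge Q(120) and S(145): 265
merge 154 and 265: 419
The first pair merged (X, R) ends up deepest, at depth 3.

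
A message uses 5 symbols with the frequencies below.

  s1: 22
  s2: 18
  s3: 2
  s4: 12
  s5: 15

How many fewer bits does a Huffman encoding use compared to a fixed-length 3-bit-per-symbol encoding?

55

Fixed-length: 3 bits × 69 symbols = 207 bits.
Huffman merges:
combine s3(2), s4(12) → 14
combine 14, s5(15) → 29
combine s2(18), s1(22) → 40
combine 29, 40 → 69
Huffman total = 14 + 29 + 40 + 69 = 152 bits.
Saving = 207 − 152 = 55 bits.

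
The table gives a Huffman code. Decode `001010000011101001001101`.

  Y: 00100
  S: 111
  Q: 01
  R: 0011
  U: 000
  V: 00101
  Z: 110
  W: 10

Read left to right; each codeword is recognised as soon as it completes (prefix code):
  00101→V | 000→U | 0011→R | 10→W | 10→W | 01→Q | 0011→R | 01→Q
Decoded message: VURWWQRQ

VURWWQRQ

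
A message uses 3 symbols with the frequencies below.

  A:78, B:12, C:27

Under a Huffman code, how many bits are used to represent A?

1

Build the tree from the bottom:
combine B(12), C(27) → 39
combine 39, A(78) → 117
A is merged only at the final step, so code length = 1.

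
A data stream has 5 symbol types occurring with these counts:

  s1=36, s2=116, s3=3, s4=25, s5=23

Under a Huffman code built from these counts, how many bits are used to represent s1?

Huffman merges, smallest pair first:
merge s3(3) and s5(23): 26
merge s4(25) and 26: 51
merge s1(36) and 51: 87
merge 87 and s2(116): 203
The subtree containing s1 is merged 2 times, so code length = 2.

2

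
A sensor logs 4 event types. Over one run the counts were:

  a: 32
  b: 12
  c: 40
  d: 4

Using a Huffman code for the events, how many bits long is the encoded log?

Merge the two smallest weights repeatedly:
combine d(4), b(12) → 16
combine 16, a(32) → 48
combine c(40), 48 → 88
The encoded length is the sum of every internal node's weight: 16 + 48 + 88 = 152 bits.

152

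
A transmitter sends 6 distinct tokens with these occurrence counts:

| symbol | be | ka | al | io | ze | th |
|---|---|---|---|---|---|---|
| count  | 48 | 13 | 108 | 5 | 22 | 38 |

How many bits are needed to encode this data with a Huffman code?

Merge the two smallest weights repeatedly:
combine io(5), ka(13) → 18
combine 18, ze(22) → 40
combine th(38), 40 → 78
combine be(48), 78 → 126
combine al(108), 126 → 234
Total encoded bits = sum of merged weights = 18 + 40 + 78 + 126 + 234 = 496.

496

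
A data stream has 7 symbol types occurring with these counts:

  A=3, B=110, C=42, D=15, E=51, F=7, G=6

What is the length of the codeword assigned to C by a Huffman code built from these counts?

Repeatedly merge the two smallest:
merge A(3) and G(6): 9
merge F(7) and 9: 16
merge D(15) and 16: 31
merge 31 and C(42): 73
merge E(51) and 73: 124
merge B(110) and 124: 234
C's leaf is at depth 3, giving a 3-bit codeword.

3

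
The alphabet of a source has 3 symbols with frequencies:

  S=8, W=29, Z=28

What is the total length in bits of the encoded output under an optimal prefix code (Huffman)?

Merge the two smallest weights repeatedly:
S(8) + Z(28) → 36
W(29) + 36 → 65
Each symbol's bit-cost is frequency × depth; summing gives 101 bits (equivalently 36 + 65).

101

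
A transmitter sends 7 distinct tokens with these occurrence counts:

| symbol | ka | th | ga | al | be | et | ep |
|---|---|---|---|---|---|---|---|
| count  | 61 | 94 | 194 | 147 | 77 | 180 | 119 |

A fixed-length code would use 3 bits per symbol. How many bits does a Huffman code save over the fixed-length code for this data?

Fixed-length: 3 bits × 872 symbols = 2616 bits.
Huffman merges:
ka(61) + be(77) → 138
th(94) + ep(119) → 213
138 + al(147) → 285
et(180) + ga(194) → 374
213 + 285 → 498
374 + 498 → 872
Huffman total = 138 + 213 + 285 + 374 + 498 + 872 = 2380 bits.
Saving = 2616 − 2380 = 236 bits.

236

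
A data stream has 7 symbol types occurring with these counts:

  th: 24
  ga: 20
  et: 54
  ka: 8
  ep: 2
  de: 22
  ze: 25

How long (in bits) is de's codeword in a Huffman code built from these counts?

Repeatedly merge the two smallest:
merge ep(2) and ka(8): 10
merge 10 and ga(20): 30
merge de(22) and th(24): 46
merge ze(25) and 30: 55
merge 46 and et(54): 100
merge 55 and 100: 155
The subtree containing de is merged 3 times, so code length = 3.

3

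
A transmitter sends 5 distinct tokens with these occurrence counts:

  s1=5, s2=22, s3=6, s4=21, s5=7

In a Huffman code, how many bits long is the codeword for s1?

4

Build the tree from the bottom:
s1(5) + s3(6) → 11
s5(7) + 11 → 18
18 + s4(21) → 39
s2(22) + 39 → 61
s1 sits 4 levels below the root, so its codeword is 4 bits.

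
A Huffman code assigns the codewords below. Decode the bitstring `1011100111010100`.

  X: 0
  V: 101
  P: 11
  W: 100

VPXXPVXW

Read left to right; each codeword is recognised as soon as it completes (prefix code):
  101→V | 11→P | 0→X | 0→X | 11→P | 101→V | 0→X | 100→W
Decoded message: VPXXPVXW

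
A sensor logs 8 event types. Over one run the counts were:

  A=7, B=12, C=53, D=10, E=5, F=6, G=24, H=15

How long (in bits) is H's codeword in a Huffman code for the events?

Repeatedly merge the two smallest:
merge E(5) and F(6): 11
merge A(7) and D(10): 17
merge 11 and B(12): 23
merge H(15) and 17: 32
merge 23 and G(24): 47
merge 32 and 47: 79
merge C(53) and 79: 132
H sits 3 levels below the root, so its codeword is 3 bits.

3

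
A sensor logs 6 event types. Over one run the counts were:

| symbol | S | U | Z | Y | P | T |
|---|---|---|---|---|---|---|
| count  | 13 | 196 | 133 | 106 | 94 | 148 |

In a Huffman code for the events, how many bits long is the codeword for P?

4

Repeatedly merge the two smallest:
merge S(13) and P(94): 107
merge Y(106) and 107: 213
merge Z(133) and T(148): 281
merge U(196) and 213: 409
merge 281 and 409: 690
P's leaf is at depth 4, giving a 4-bit codeword.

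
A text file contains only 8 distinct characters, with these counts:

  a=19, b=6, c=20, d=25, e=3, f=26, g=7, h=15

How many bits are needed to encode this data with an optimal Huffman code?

Merge the two smallest weights repeatedly:
combine e(3), b(6) → 9
combine g(7), 9 → 16
combine h(15), 16 → 31
combine a(19), c(20) → 39
combine d(25), f(26) → 51
combine 31, 39 → 70
combine 51, 70 → 121
The encoded length is the sum of every internal node's weight: 9 + 16 + 31 + 39 + 51 + 70 + 121 = 337 bits.

337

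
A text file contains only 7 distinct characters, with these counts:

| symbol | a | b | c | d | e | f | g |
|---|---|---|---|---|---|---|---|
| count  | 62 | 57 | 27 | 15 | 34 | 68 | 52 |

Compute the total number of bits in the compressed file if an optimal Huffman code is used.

Merge the two smallest weights repeatedly:
d(15) + c(27) → 42
e(34) + 42 → 76
g(52) + b(57) → 109
a(62) + f(68) → 130
76 + 109 → 185
130 + 185 → 315
Total encoded bits = sum of merged weights = 42 + 76 + 109 + 130 + 185 + 315 = 857.

857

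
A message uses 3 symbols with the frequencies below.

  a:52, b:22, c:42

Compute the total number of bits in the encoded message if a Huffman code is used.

Merge the two smallest weights repeatedly:
combine b(22), c(42) → 64
combine a(52), 64 → 116
Each symbol's bit-cost is frequency × depth; summing gives 180 bits (equivalently 64 + 116).

180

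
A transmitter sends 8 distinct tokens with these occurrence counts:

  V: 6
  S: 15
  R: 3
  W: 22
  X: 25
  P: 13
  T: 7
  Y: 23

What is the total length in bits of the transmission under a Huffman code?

Merge the two smallest weights repeatedly:
merge R(3) and V(6): 9
merge T(7) and 9: 16
merge P(13) and S(15): 28
merge 16 and W(22): 38
merge Y(23) and X(25): 48
merge 28 and 38: 66
merge 48 and 66: 114
Each symbol's bit-cost is frequency × depth; summing gives 319 bits (equivalently 9 + 16 + 28 + 38 + 48 + 66 + 114).

319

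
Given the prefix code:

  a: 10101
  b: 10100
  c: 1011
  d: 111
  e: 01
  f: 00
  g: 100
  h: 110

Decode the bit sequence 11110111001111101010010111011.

dcgdhbcc

Read left to right; each codeword is recognised as soon as it completes (prefix code):
  111→d | 1011→c | 100→g | 111→d | 110→h | 10100→b | 1011→c | 1011→c
Decoded message: dcgdhbcc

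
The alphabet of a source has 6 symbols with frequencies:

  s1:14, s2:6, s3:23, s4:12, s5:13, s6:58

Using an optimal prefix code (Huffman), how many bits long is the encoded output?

Merge the two smallest weights repeatedly:
merge s2(6) and s4(12): 18
merge s5(13) and s1(14): 27
merge 18 and s3(23): 41
merge 27 and 41: 68
merge s6(58) and 68: 126
The encoded length is the sum of every internal node's weight: 18 + 27 + 41 + 68 + 126 = 280 bits.

280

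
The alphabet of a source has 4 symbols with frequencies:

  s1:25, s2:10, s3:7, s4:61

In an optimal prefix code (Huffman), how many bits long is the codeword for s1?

Repeatedly merge the two smallest:
merge s3(7) and s2(10): 17
merge 17 and s1(25): 42
merge 42 and s4(61): 103
s1 sits 2 levels below the root, so its codeword is 2 bits.

2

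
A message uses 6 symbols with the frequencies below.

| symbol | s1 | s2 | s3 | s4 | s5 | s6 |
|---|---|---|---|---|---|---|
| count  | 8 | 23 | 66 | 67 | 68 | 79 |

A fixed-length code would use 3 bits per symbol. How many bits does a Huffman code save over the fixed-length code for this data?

Fixed-length: 3 bits × 311 symbols = 933 bits.
Huffman merges:
combine s1(8), s2(23) → 31
combine 31, s3(66) → 97
combine s4(67), s5(68) → 135
combine s6(79), 97 → 176
combine 135, 176 → 311
Huffman total = 31 + 97 + 135 + 176 + 311 = 750 bits.
Saving = 933 − 750 = 183 bits.

183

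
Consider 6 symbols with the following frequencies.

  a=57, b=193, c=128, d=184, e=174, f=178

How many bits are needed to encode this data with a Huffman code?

Build the Huffman tree bottom-up:
combine a(57), c(128) → 185
combine e(174), f(178) → 352
combine d(184), 185 → 369
combine b(193), 352 → 545
combine 369, 545 → 914
Each symbol's bit-cost is frequency × depth; summing gives 2365 bits (equivalently 185 + 352 + 369 + 545 + 914).

2365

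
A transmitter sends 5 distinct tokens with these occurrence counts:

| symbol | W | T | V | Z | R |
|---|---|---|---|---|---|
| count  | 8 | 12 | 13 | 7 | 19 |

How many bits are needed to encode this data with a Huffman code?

Merge the two smallest weights repeatedly:
Z(7) + W(8) → 15
T(12) + V(13) → 25
15 + R(19) → 34
25 + 34 → 59
Total encoded bits = sum of merged weights = 15 + 25 + 34 + 59 = 133.

133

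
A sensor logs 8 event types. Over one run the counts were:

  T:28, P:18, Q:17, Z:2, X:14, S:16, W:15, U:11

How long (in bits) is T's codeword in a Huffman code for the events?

2

Repeatedly merge the two smallest:
merge Z(2) and U(11): 13
merge 13 and X(14): 27
merge W(15) and S(16): 31
merge Q(17) and P(18): 35
merge 27 and T(28): 55
merge 31 and 35: 66
merge 55 and 66: 121
T's leaf is at depth 2, giving a 2-bit codeword.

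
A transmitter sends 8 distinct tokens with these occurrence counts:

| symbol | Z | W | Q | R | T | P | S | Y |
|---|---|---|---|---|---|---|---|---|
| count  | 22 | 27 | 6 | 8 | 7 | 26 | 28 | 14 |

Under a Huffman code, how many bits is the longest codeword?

5

Merge the two lowest-weight nodes at each step:
Q(6) + T(7) → 13
R(8) + 13 → 21
Y(14) + 21 → 35
Z(22) + P(26) → 48
W(27) + S(28) → 55
35 + 48 → 83
55 + 83 → 138
The first pair merged (Q, T) ends up deepest, at depth 5.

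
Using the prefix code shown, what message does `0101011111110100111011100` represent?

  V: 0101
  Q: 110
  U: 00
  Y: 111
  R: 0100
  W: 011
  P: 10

VWYQPWPYU

Read left to right; each codeword is recognised as soon as it completes (prefix code):
  0101→V | 011→W | 111→Y | 110→Q | 10→P | 011→W | 10→P | 111→Y | 00→U
Decoded message: VWYQPWPYU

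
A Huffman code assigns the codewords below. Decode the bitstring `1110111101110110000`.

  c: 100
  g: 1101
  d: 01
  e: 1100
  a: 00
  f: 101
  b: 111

Read left to right; each codeword is recognised as soon as it completes (prefix code):
  111→b | 01→d | 111→b | 01→d | 1101→g | 100→c | 00→a
Decoded message: bdbdgca

bdbdgca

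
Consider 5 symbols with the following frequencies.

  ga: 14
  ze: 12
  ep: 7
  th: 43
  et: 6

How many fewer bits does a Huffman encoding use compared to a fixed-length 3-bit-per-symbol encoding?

Fixed-length: 3 bits × 82 symbols = 246 bits.
Huffman merges:
merge et(6) and ep(7): 13
merge ze(12) and 13: 25
merge ga(14) and 25: 39
merge 39 and th(43): 82
Huffman total = 13 + 25 + 39 + 82 = 159 bits.
Saving = 246 − 159 = 87 bits.

87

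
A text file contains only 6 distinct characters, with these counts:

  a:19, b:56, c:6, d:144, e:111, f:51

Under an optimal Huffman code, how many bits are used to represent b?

Build the tree from the bottom:
merge c(6) and a(19): 25
merge 25 and f(51): 76
merge b(56) and 76: 132
merge e(111) and 132: 243
merge d(144) and 243: 387
b's leaf is at depth 3, giving a 3-bit codeword.

3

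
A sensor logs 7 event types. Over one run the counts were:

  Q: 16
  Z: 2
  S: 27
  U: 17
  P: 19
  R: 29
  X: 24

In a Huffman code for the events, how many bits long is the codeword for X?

Repeatedly merge the two smallest:
combine Z(2), Q(16) → 18
combine U(17), 18 → 35
combine P(19), X(24) → 43
combine S(27), R(29) → 56
combine 35, 43 → 78
combine 56, 78 → 134
X's leaf is at depth 3, giving a 3-bit codeword.

3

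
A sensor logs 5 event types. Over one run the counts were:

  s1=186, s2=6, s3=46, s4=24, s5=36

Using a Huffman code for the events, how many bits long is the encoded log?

Merge the two smallest weights repeatedly:
combine s2(6), s4(24) → 30
combine 30, s5(36) → 66
combine s3(46), 66 → 112
combine 112, s1(186) → 298
Total encoded bits = sum of merged weights = 30 + 66 + 112 + 298 = 506.

506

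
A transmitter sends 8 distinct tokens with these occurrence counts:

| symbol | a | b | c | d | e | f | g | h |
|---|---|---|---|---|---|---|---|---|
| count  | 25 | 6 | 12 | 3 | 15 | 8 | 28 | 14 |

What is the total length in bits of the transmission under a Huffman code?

306

Build the Huffman tree bottom-up:
combine d(3), b(6) → 9
combine f(8), 9 → 17
combine c(12), h(14) → 26
combine e(15), 17 → 32
combine a(25), 26 → 51
combine g(28), 32 → 60
combine 51, 60 → 111
Total encoded bits = sum of merged weights = 9 + 17 + 26 + 32 + 51 + 60 + 111 = 306.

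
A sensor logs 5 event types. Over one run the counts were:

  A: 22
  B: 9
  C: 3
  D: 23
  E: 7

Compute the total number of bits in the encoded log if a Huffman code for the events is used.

134

Merge the two smallest weights repeatedly:
C(3) + E(7) → 10
B(9) + 10 → 19
19 + A(22) → 41
D(23) + 41 → 64
Total encoded bits = sum of merged weights = 10 + 19 + 41 + 64 = 134.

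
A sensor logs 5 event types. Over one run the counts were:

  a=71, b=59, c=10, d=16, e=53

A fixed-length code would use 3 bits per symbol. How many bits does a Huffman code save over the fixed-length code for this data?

183

Fixed-length: 3 bits × 209 symbols = 627 bits.
Huffman merges:
merge c(10) and d(16): 26
merge 26 and e(53): 79
merge b(59) and a(71): 130
merge 79 and 130: 209
Huffman total = 26 + 79 + 130 + 209 = 444 bits.
Saving = 627 − 444 = 183 bits.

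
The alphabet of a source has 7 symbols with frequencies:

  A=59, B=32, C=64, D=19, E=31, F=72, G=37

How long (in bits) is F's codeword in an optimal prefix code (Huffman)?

2

Repeatedly merge the two smallest:
merge D(19) and E(31): 50
merge B(32) and G(37): 69
merge 50 and A(59): 109
merge C(64) and 69: 133
merge F(72) and 109: 181
merge 133 and 181: 314
F's leaf is at depth 2, giving a 2-bit codeword.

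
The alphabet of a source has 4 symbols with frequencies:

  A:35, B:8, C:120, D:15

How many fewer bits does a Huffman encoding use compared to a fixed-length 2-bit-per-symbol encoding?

97

Fixed-length: 2 bits × 178 symbols = 356 bits.
Huffman merges:
combine B(8), D(15) → 23
combine 23, A(35) → 58
combine 58, C(120) → 178
Huffman total = 23 + 58 + 178 = 259 bits.
Saving = 356 − 259 = 97 bits.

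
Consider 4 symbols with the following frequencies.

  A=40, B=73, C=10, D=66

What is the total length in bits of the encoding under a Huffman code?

355

Build the Huffman tree bottom-up:
C(10) + A(40) → 50
50 + D(66) → 116
B(73) + 116 → 189
The encoded length is the sum of every internal node's weight: 50 + 116 + 189 = 355 bits.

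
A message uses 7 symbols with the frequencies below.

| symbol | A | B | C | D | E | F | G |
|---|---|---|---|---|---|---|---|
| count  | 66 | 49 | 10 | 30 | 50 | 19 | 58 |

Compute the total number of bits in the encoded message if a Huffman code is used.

Merge the two smallest weights repeatedly:
merge C(10) and F(19): 29
merge 29 and D(30): 59
merge B(49) and E(50): 99
merge G(58) and 59: 117
merge A(66) and 99: 165
merge 117 and 165: 282
Total encoded bits = sum of merged weights = 29 + 59 + 99 + 117 + 165 + 282 = 751.

751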